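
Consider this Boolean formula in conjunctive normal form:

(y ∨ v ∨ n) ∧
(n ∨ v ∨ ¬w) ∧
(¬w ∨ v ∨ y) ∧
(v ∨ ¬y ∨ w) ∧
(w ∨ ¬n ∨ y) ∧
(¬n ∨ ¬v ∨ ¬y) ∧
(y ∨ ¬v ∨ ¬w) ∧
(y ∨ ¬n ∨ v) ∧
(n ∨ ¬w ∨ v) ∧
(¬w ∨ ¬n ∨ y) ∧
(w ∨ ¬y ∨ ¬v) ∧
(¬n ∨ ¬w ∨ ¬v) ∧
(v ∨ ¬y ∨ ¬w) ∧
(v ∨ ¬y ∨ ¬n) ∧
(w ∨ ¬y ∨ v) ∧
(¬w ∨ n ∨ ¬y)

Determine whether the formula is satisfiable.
Yes

Yes, the formula is satisfiable.

One satisfying assignment is: w=False, v=True, y=False, n=False

Verification: With this assignment, all 16 clauses evaluate to true.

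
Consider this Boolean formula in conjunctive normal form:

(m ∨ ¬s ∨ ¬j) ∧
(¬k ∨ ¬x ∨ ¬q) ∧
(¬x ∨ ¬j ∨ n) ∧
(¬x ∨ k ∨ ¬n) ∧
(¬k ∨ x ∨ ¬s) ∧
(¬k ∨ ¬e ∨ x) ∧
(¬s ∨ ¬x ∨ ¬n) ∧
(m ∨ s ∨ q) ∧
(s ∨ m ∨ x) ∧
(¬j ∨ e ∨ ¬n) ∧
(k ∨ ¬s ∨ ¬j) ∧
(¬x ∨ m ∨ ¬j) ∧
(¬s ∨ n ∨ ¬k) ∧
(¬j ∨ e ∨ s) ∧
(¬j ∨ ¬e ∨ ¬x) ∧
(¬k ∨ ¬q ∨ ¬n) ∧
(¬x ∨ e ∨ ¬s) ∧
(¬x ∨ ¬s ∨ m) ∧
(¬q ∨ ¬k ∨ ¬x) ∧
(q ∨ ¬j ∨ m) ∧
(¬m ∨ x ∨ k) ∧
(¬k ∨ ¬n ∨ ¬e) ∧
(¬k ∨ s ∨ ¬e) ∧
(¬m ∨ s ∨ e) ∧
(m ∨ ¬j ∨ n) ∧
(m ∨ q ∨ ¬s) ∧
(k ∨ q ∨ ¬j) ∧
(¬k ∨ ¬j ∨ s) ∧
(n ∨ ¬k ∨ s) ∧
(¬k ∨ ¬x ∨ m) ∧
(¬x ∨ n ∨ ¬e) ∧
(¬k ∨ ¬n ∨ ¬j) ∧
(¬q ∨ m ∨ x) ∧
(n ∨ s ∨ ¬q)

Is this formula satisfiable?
No

No, the formula is not satisfiable.

No assignment of truth values to the variables can make all 34 clauses true simultaneously.

The formula is UNSAT (unsatisfiable).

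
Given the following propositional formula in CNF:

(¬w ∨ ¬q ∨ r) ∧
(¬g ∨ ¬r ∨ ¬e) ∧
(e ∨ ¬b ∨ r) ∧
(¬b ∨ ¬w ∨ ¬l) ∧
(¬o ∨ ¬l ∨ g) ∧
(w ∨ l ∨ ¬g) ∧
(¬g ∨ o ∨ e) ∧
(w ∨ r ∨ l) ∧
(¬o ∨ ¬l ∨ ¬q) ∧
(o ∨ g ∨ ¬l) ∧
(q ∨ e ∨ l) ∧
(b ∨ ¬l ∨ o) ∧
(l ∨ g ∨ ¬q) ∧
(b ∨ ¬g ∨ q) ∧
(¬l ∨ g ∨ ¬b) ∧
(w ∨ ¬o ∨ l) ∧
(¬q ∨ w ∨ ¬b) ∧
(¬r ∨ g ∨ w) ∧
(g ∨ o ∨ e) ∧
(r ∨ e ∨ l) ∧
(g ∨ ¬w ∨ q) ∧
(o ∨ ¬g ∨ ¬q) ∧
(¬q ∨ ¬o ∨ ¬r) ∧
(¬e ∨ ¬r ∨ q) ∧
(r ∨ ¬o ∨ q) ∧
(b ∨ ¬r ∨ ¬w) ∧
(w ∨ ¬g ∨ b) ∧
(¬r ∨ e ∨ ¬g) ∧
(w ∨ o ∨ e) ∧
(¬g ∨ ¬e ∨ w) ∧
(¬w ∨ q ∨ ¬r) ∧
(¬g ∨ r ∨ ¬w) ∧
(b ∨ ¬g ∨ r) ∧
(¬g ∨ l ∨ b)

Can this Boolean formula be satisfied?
No

No, the formula is not satisfiable.

No assignment of truth values to the variables can make all 34 clauses true simultaneously.

The formula is UNSAT (unsatisfiable).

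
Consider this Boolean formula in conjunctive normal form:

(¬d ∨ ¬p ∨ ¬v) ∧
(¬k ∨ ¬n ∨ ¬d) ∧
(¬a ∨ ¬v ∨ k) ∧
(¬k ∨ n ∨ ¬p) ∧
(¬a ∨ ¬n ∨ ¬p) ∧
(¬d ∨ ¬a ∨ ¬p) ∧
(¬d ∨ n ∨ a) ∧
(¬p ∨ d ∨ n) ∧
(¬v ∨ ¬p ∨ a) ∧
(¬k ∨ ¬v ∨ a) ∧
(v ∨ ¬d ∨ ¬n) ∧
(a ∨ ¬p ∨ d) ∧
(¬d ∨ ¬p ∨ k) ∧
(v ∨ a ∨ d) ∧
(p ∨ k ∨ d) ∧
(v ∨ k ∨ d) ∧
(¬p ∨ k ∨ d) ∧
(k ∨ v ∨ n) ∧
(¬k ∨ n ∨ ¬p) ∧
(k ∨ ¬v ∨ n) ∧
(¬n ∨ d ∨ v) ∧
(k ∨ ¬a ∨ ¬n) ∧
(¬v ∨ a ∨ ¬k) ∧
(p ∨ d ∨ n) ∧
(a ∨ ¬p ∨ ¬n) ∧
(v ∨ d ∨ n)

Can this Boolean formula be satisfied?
Yes

Yes, the formula is satisfiable.

One satisfying assignment is: d=True, n=True, v=True, a=False, k=False, p=False

Verification: With this assignment, all 26 clauses evaluate to true.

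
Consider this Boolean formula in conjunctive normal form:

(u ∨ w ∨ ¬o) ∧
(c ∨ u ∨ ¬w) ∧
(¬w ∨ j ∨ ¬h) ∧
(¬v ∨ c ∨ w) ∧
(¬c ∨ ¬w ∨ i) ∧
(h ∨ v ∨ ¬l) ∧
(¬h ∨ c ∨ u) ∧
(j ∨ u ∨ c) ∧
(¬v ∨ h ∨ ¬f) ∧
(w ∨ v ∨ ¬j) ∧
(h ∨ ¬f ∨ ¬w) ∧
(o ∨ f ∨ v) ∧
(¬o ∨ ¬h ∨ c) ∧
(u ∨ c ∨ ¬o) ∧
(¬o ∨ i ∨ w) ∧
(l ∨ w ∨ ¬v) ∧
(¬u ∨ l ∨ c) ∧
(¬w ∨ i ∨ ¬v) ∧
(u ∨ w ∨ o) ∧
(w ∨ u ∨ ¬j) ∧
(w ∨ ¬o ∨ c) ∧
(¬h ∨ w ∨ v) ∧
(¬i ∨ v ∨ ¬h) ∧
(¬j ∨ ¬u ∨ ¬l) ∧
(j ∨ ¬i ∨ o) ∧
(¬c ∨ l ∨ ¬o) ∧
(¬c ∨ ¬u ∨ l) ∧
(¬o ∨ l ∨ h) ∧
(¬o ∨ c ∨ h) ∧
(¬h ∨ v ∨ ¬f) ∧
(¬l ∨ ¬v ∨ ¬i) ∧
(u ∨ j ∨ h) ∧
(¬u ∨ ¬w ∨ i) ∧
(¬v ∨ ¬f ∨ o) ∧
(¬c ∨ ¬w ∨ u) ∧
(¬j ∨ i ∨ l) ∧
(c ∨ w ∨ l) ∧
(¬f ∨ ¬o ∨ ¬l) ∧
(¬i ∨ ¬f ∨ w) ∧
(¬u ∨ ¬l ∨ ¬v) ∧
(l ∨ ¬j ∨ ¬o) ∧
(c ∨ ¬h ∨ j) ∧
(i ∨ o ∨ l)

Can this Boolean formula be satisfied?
No

No, the formula is not satisfiable.

No assignment of truth values to the variables can make all 43 clauses true simultaneously.

The formula is UNSAT (unsatisfiable).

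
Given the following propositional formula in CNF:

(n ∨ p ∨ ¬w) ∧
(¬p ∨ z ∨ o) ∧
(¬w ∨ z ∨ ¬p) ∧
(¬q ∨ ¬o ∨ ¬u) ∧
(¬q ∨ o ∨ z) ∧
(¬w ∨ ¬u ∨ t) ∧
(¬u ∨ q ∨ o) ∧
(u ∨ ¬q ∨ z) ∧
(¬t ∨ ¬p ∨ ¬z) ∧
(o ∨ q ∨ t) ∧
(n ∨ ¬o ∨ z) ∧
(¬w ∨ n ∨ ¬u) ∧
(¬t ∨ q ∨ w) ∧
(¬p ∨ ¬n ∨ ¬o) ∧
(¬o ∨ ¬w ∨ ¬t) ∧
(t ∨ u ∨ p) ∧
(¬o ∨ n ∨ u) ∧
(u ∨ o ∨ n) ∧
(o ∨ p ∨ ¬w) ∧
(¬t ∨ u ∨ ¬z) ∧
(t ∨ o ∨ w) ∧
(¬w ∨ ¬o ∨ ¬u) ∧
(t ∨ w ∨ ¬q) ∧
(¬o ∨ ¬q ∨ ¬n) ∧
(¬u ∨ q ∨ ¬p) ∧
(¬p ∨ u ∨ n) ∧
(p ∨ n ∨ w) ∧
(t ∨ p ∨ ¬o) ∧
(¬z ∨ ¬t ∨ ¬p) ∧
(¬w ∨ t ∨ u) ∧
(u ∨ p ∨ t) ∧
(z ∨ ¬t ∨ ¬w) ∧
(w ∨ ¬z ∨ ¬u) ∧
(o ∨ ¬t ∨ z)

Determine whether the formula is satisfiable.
No

No, the formula is not satisfiable.

No assignment of truth values to the variables can make all 34 clauses true simultaneously.

The formula is UNSAT (unsatisfiable).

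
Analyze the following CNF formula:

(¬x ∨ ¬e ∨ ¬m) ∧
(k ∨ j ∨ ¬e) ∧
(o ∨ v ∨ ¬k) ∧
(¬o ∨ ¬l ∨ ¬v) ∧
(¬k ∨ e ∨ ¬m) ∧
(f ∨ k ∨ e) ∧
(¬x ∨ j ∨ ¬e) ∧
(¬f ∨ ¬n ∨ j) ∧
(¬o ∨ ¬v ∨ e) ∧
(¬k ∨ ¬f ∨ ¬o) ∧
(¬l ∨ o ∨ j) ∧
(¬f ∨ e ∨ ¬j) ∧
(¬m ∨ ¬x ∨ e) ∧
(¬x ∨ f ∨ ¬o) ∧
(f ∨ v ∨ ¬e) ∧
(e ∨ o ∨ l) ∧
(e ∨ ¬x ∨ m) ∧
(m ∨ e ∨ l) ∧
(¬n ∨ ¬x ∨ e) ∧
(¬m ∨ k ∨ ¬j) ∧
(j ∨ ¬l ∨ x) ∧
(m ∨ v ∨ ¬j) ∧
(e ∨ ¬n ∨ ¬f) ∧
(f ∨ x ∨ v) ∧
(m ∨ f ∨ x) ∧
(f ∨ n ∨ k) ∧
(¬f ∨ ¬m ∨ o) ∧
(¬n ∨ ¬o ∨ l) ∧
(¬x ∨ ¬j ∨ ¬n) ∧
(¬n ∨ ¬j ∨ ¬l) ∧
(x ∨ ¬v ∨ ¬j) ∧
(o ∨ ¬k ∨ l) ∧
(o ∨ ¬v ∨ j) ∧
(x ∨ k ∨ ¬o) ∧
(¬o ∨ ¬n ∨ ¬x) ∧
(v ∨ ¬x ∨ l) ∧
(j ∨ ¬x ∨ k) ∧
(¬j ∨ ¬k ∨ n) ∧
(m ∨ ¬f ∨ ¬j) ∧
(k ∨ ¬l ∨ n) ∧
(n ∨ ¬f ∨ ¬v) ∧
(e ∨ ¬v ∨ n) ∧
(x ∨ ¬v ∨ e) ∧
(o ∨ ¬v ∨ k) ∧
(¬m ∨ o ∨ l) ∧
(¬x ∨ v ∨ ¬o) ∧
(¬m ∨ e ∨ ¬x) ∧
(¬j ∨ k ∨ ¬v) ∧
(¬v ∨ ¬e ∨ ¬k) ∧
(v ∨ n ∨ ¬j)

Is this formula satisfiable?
No

No, the formula is not satisfiable.

No assignment of truth values to the variables can make all 50 clauses true simultaneously.

The formula is UNSAT (unsatisfiable).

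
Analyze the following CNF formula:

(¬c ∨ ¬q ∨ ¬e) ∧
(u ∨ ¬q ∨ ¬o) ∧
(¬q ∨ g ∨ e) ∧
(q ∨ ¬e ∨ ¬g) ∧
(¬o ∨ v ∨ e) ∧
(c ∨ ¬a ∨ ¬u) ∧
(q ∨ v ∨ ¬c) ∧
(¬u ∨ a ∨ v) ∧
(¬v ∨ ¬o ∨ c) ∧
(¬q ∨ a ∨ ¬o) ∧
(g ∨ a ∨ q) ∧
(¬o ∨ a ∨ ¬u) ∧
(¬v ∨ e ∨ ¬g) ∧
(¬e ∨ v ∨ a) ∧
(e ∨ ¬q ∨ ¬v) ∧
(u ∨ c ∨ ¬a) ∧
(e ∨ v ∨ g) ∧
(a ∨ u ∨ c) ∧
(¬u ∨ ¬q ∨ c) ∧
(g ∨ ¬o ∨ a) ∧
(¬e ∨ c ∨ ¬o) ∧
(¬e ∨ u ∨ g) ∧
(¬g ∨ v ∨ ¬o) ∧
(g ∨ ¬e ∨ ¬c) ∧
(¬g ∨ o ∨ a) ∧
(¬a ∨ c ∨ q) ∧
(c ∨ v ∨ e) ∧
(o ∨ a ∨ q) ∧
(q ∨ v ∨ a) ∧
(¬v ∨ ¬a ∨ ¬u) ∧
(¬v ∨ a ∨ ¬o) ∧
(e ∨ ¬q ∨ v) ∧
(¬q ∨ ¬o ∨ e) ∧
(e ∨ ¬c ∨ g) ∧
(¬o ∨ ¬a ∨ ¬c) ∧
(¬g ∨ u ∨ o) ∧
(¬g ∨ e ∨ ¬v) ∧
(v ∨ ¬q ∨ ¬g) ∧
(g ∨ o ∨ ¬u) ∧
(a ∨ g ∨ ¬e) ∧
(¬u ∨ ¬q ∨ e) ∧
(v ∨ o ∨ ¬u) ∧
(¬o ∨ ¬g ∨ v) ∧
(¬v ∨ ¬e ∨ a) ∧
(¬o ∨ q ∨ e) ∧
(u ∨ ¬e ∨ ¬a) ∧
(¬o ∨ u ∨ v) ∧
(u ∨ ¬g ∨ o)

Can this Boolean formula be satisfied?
No

No, the formula is not satisfiable.

No assignment of truth values to the variables can make all 48 clauses true simultaneously.

The formula is UNSAT (unsatisfiable).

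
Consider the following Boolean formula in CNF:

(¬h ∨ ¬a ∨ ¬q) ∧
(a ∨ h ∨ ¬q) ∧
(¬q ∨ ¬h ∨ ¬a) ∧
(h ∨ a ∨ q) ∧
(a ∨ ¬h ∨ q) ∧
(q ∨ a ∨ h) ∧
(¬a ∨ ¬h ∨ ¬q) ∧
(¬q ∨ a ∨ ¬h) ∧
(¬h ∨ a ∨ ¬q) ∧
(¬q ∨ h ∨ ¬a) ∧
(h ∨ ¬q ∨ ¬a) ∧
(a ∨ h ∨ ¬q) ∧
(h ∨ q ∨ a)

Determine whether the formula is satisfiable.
Yes

Yes, the formula is satisfiable.

One satisfying assignment is: a=True, q=False, h=False

Verification: With this assignment, all 13 clauses evaluate to true.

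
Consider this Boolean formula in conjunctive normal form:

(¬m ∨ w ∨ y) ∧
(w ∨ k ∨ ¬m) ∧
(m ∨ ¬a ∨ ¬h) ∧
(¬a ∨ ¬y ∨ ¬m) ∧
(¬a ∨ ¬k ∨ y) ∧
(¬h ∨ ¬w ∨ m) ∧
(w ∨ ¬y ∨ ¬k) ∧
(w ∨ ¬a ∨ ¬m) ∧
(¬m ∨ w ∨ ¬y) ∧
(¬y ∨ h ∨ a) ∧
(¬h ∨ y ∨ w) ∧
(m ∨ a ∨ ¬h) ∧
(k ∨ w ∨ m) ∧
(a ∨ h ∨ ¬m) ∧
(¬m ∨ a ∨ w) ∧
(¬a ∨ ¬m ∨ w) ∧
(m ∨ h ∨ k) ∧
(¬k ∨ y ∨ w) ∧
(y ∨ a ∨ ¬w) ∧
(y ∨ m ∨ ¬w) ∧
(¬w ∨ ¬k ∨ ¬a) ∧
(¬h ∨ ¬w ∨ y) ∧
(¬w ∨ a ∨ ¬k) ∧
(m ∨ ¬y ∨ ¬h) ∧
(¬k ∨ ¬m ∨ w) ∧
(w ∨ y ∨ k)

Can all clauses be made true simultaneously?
Yes

Yes, the formula is satisfiable.

One satisfying assignment is: y=True, m=True, k=False, a=False, w=True, h=True

Verification: With this assignment, all 26 clauses evaluate to true.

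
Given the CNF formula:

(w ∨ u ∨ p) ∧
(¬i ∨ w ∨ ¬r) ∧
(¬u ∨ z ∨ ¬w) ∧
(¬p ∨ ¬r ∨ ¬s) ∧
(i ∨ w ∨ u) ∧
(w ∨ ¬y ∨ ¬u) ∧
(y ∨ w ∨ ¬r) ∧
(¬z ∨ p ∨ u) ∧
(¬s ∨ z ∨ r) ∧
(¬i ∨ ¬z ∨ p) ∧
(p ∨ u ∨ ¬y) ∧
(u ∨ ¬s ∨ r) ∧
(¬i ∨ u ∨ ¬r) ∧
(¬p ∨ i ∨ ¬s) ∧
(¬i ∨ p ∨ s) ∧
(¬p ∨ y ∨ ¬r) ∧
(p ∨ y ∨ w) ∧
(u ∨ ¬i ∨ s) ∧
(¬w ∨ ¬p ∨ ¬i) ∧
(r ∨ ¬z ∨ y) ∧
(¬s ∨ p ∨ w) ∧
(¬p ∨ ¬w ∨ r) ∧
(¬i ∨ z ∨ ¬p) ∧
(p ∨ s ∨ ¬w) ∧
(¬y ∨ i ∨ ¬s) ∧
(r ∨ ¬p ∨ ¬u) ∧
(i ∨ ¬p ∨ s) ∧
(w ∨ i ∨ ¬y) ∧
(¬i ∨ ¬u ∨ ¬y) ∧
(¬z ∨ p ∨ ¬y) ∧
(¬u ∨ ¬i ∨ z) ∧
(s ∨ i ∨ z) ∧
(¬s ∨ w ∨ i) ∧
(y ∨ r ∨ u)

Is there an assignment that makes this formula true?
Yes

Yes, the formula is satisfiable.

One satisfying assignment is: w=True, i=False, s=True, p=False, z=False, r=True, y=False, u=False

Verification: With this assignment, all 34 clauses evaluate to true.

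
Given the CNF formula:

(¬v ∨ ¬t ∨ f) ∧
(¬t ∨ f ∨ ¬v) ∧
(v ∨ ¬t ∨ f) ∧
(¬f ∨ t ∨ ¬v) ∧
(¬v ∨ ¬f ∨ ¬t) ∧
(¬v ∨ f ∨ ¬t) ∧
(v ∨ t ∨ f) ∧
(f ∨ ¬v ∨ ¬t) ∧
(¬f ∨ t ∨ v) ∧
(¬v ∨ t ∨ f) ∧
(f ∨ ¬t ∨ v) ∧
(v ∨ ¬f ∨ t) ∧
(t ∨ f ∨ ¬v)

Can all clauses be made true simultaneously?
Yes

Yes, the formula is satisfiable.

One satisfying assignment is: t=True, v=False, f=True

Verification: With this assignment, all 13 clauses evaluate to true.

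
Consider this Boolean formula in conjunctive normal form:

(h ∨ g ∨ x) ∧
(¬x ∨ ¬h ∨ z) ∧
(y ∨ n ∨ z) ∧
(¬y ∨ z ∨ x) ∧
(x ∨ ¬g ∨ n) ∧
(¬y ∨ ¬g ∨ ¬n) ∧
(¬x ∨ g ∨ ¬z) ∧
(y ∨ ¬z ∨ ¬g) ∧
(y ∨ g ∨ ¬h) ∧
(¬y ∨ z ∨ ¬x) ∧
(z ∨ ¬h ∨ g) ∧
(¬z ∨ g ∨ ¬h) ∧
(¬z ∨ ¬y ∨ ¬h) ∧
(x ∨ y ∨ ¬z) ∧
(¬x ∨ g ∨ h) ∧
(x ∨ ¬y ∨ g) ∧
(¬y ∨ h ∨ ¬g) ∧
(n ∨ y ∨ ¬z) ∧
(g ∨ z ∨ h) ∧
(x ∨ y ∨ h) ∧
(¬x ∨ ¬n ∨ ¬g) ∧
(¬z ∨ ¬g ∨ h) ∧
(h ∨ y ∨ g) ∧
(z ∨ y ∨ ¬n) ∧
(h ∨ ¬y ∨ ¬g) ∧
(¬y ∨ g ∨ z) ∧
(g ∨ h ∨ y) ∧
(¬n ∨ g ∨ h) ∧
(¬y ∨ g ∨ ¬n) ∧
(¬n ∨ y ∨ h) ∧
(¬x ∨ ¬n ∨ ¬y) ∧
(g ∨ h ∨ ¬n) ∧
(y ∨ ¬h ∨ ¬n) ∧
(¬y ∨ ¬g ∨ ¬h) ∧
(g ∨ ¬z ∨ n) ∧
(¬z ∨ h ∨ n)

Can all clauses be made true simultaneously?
No

No, the formula is not satisfiable.

No assignment of truth values to the variables can make all 36 clauses true simultaneously.

The formula is UNSAT (unsatisfiable).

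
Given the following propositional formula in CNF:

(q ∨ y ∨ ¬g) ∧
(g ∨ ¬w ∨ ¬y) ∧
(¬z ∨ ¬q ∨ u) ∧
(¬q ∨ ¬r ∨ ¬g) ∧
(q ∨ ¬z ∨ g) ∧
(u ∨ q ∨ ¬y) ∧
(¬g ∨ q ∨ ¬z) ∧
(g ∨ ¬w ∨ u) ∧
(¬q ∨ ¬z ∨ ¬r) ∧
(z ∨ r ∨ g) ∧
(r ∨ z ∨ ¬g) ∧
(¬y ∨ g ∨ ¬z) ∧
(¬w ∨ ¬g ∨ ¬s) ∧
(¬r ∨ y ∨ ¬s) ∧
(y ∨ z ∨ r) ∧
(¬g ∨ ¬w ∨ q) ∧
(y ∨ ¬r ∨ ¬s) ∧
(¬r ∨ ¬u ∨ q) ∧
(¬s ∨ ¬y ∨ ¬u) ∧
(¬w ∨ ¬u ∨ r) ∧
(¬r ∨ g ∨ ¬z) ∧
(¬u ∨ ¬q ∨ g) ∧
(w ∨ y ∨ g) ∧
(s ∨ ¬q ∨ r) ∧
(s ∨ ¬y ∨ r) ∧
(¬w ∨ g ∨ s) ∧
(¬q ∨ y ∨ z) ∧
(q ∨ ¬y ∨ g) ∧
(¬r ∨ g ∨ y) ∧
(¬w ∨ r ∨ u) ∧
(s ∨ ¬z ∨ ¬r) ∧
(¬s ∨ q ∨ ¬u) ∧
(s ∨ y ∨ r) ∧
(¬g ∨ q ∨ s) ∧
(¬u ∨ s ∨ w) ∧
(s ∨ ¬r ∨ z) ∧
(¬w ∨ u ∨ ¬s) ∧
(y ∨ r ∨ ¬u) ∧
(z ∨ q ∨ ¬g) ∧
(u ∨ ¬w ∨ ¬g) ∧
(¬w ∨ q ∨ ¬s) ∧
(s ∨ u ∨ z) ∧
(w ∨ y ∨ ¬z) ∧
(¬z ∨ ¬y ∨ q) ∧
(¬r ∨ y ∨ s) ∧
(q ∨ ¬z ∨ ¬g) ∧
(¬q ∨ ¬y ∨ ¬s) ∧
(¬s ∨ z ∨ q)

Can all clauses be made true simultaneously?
No

No, the formula is not satisfiable.

No assignment of truth values to the variables can make all 48 clauses true simultaneously.

The formula is UNSAT (unsatisfiable).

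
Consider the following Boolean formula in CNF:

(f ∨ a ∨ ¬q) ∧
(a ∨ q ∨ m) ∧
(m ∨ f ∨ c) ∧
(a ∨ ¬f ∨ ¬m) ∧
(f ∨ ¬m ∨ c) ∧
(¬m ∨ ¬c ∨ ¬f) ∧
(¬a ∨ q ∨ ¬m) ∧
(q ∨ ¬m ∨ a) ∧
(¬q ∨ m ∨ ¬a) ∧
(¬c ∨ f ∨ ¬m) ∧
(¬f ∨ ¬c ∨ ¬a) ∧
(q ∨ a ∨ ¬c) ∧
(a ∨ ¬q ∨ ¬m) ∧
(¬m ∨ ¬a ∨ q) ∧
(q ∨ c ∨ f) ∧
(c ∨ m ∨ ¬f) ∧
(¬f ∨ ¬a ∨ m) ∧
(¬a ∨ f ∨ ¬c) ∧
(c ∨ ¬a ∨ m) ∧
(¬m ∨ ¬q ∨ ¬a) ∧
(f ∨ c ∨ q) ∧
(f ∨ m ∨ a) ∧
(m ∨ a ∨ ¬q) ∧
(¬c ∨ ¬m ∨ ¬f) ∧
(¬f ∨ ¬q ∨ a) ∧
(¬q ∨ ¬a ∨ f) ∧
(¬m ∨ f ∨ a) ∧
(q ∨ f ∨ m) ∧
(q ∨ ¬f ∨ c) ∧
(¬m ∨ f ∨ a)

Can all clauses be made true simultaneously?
No

No, the formula is not satisfiable.

No assignment of truth values to the variables can make all 30 clauses true simultaneously.

The formula is UNSAT (unsatisfiable).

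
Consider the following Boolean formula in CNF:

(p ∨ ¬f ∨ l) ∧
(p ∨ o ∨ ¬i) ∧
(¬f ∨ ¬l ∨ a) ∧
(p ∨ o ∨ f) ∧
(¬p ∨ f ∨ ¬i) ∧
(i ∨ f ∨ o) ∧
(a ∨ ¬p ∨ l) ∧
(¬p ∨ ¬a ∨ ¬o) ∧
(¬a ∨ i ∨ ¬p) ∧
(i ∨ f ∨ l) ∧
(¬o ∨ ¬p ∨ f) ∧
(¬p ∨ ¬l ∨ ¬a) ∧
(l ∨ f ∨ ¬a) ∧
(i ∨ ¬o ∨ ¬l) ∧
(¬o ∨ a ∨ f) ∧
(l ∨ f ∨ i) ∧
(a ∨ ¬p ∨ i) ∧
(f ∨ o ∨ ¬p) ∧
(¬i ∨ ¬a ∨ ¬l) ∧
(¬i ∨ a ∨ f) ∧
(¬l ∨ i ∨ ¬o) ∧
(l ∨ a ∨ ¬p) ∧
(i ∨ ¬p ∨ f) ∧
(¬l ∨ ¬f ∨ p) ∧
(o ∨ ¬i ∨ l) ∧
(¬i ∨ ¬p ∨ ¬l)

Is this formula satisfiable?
No

No, the formula is not satisfiable.

No assignment of truth values to the variables can make all 26 clauses true simultaneously.

The formula is UNSAT (unsatisfiable).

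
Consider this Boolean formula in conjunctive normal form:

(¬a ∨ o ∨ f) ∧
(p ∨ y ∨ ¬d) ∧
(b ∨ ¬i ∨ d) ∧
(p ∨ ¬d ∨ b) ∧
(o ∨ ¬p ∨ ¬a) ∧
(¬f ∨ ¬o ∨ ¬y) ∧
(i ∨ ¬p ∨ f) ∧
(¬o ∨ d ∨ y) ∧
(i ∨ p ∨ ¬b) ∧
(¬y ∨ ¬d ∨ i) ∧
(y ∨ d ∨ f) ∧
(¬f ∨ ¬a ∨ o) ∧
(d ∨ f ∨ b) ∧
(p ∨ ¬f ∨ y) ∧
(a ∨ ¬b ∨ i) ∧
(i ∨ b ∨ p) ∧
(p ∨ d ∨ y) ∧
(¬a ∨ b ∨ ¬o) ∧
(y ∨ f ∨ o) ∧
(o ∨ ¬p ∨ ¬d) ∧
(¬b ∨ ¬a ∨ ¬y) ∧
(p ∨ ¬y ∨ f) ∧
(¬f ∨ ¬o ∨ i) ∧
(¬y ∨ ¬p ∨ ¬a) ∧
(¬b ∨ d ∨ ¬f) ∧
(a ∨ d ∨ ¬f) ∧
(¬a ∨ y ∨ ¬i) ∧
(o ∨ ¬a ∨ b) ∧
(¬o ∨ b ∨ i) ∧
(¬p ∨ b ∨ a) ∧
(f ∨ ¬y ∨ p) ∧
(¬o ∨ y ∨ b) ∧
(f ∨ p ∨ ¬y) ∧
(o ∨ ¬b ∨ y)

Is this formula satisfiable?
Yes

Yes, the formula is satisfiable.

One satisfying assignment is: a=False, p=True, f=False, d=False, b=True, o=True, i=True, y=True

Verification: With this assignment, all 34 clauses evaluate to true.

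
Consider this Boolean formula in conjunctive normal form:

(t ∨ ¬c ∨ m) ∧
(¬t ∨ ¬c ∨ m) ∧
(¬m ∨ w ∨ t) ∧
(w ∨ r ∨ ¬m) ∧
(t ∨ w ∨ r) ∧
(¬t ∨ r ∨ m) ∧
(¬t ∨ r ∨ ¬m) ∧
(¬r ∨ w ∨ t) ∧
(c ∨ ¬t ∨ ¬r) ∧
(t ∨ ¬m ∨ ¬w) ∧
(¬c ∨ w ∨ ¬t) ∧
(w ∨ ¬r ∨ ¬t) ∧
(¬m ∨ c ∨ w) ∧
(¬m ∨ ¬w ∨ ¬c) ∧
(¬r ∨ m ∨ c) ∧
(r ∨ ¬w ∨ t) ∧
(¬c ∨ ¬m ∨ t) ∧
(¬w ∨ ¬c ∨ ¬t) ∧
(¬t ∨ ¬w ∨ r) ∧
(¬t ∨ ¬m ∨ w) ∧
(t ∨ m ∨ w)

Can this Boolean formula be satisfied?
No

No, the formula is not satisfiable.

No assignment of truth values to the variables can make all 21 clauses true simultaneously.

The formula is UNSAT (unsatisfiable).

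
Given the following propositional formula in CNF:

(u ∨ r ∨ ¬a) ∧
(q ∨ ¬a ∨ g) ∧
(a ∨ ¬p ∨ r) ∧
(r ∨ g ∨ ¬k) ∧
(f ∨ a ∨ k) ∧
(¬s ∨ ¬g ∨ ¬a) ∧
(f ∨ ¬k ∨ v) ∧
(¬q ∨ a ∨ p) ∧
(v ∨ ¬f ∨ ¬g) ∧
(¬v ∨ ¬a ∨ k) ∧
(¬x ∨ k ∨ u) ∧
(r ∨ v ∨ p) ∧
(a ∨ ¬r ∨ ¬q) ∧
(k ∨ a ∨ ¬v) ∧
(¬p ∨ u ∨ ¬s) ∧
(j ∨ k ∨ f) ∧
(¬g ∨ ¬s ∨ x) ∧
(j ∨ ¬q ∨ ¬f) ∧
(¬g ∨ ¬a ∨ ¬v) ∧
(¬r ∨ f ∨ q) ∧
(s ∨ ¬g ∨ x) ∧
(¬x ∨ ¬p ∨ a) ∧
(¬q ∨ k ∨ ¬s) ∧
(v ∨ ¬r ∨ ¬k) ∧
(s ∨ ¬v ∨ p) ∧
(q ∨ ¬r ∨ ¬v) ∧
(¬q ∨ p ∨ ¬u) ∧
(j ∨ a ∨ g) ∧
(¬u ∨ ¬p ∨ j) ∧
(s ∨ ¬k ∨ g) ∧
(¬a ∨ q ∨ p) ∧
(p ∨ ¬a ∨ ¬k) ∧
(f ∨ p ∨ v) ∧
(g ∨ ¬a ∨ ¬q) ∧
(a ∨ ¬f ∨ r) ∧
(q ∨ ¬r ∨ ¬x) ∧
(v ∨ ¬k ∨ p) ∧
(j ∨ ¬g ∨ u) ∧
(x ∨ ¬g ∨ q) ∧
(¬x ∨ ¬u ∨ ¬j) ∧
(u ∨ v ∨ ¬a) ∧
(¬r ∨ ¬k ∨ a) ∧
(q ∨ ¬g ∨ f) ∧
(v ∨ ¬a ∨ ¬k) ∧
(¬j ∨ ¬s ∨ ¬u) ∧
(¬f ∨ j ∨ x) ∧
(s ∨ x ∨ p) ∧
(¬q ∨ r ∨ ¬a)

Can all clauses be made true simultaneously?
Yes

Yes, the formula is satisfiable.

One satisfying assignment is: r=True, s=False, x=False, j=True, v=False, a=False, f=True, g=False, k=False, q=False, p=True, u=False

Verification: With this assignment, all 48 clauses evaluate to true.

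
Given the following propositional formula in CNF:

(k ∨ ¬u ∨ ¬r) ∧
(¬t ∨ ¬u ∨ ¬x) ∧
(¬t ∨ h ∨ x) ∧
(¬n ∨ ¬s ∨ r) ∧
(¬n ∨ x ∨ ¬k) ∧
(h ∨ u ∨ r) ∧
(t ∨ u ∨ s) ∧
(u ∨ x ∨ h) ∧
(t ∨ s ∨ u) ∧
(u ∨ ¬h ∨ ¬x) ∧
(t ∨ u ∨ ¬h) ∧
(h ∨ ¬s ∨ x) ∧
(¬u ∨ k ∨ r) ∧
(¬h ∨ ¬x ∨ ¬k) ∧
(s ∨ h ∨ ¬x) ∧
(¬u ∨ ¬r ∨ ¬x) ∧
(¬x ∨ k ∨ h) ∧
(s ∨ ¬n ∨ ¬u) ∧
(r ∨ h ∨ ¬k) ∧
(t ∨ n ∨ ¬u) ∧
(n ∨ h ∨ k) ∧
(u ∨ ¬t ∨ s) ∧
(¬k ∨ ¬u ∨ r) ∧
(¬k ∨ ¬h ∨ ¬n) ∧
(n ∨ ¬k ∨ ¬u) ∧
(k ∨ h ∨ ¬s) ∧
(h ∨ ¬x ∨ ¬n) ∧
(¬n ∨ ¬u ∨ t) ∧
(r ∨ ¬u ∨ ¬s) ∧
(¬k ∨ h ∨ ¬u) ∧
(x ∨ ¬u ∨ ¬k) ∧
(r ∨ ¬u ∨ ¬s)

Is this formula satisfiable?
Yes

Yes, the formula is satisfiable.

One satisfying assignment is: u=False, k=True, n=False, s=True, t=False, x=True, h=False, r=True

Verification: With this assignment, all 32 clauses evaluate to true.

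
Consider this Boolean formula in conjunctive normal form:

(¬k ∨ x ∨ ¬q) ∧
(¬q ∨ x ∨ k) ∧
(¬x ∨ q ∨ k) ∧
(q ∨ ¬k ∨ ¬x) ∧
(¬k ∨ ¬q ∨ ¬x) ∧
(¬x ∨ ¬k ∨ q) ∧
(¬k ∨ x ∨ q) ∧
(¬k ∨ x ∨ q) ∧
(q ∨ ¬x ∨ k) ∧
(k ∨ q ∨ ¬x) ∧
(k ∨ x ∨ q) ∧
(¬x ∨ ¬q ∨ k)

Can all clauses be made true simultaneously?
No

No, the formula is not satisfiable.

No assignment of truth values to the variables can make all 12 clauses true simultaneously.

The formula is UNSAT (unsatisfiable).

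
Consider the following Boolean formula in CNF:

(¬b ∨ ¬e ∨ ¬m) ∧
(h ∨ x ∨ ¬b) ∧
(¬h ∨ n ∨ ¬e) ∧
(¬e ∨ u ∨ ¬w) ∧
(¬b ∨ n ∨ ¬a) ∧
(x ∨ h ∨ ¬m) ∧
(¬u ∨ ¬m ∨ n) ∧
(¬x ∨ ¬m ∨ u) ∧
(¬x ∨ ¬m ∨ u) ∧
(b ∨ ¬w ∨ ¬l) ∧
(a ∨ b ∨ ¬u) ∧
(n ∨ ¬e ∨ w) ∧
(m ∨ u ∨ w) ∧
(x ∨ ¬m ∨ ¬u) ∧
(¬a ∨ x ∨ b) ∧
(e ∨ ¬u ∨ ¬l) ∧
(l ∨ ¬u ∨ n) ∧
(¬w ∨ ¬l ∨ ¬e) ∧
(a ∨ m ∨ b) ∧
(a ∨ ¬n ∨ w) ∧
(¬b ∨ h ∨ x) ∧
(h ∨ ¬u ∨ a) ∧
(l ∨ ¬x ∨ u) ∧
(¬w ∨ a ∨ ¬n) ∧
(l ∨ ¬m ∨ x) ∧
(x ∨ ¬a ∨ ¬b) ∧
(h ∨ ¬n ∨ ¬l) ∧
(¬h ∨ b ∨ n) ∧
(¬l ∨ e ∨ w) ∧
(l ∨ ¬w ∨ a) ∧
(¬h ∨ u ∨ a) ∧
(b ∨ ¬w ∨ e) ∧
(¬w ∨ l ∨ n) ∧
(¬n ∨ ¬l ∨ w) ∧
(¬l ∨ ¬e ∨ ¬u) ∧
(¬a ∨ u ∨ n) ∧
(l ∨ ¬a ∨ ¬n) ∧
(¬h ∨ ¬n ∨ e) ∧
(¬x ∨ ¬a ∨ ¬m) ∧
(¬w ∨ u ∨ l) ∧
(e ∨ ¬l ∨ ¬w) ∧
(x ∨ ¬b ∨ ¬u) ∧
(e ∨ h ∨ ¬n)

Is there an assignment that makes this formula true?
No

No, the formula is not satisfiable.

No assignment of truth values to the variables can make all 43 clauses true simultaneously.

The formula is UNSAT (unsatisfiable).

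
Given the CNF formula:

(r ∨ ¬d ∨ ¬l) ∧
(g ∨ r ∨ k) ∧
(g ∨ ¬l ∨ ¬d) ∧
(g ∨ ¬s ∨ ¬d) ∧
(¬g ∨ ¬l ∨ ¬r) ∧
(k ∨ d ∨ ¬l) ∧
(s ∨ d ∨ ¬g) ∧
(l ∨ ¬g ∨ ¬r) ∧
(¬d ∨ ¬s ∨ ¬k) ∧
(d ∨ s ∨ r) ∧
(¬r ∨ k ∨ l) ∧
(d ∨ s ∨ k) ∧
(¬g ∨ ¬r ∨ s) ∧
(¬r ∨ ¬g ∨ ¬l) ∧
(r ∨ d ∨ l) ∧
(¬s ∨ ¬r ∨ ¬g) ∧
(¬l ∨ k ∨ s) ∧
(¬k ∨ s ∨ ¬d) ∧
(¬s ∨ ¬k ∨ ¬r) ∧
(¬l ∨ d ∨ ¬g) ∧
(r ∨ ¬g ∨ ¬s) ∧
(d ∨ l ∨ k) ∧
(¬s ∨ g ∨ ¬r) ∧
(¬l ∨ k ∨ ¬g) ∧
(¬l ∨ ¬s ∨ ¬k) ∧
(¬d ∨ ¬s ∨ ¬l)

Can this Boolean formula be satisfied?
Yes

Yes, the formula is satisfiable.

One satisfying assignment is: s=False, g=True, k=False, d=True, r=False, l=False

Verification: With this assignment, all 26 clauses evaluate to true.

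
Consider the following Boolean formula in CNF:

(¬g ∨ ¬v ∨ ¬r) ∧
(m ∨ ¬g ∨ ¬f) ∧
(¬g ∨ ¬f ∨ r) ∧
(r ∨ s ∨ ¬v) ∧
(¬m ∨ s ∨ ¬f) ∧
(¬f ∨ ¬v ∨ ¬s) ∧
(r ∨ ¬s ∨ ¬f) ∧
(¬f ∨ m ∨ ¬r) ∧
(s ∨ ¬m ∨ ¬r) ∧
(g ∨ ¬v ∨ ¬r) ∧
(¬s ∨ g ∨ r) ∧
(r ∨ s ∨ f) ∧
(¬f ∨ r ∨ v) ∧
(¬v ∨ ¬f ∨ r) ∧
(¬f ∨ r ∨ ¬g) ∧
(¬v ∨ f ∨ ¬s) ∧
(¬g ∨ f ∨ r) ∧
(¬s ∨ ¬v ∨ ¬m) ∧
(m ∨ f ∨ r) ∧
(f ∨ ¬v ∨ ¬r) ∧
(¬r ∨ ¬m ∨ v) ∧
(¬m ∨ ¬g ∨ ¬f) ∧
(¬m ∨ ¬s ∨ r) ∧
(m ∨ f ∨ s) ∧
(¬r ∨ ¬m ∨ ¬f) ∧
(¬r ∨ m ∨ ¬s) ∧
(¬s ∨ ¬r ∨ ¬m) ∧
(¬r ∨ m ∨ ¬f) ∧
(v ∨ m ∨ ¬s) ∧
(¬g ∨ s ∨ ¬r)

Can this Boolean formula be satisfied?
No

No, the formula is not satisfiable.

No assignment of truth values to the variables can make all 30 clauses true simultaneously.

The formula is UNSAT (unsatisfiable).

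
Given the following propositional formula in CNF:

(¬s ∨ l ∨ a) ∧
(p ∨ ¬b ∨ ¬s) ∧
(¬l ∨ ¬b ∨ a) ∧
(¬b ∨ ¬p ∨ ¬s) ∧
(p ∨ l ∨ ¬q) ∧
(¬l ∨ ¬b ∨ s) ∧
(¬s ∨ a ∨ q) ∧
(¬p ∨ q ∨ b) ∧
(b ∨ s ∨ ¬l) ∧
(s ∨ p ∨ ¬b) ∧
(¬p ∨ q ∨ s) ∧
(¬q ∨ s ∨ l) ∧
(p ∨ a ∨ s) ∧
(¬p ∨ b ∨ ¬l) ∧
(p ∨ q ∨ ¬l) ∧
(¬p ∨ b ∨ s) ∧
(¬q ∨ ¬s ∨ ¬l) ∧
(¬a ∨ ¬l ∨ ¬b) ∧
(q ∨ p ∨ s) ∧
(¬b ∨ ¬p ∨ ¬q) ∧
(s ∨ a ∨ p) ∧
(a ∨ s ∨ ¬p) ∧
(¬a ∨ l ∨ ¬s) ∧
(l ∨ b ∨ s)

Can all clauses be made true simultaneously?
No

No, the formula is not satisfiable.

No assignment of truth values to the variables can make all 24 clauses true simultaneously.

The formula is UNSAT (unsatisfiable).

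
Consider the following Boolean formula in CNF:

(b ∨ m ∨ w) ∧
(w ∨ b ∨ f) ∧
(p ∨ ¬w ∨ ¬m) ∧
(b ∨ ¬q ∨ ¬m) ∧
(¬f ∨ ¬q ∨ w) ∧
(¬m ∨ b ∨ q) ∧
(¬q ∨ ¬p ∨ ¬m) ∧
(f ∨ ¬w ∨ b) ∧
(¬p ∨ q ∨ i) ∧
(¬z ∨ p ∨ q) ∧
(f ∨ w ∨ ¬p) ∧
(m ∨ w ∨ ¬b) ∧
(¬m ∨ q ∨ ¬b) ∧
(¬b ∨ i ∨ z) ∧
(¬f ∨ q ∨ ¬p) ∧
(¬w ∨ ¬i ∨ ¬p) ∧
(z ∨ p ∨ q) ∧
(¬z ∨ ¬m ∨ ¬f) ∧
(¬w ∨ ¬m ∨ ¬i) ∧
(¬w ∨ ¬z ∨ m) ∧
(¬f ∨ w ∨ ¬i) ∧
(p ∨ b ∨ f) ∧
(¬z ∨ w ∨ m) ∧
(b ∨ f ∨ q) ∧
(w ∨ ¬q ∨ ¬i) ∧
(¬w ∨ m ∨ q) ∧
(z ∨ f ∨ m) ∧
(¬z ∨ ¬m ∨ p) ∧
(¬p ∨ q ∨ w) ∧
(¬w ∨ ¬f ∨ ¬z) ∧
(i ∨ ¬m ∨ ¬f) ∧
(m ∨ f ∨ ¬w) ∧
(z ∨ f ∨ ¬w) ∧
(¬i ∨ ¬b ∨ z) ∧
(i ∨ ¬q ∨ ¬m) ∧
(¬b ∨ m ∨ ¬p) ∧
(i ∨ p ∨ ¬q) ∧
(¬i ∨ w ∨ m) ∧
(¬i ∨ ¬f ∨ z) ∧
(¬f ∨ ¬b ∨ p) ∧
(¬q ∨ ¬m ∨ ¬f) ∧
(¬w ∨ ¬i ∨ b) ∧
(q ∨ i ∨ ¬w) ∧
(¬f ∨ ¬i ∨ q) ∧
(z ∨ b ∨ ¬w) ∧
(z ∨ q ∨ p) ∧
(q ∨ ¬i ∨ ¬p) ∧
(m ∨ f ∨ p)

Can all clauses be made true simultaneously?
No

No, the formula is not satisfiable.

No assignment of truth values to the variables can make all 48 clauses true simultaneously.

The formula is UNSAT (unsatisfiable).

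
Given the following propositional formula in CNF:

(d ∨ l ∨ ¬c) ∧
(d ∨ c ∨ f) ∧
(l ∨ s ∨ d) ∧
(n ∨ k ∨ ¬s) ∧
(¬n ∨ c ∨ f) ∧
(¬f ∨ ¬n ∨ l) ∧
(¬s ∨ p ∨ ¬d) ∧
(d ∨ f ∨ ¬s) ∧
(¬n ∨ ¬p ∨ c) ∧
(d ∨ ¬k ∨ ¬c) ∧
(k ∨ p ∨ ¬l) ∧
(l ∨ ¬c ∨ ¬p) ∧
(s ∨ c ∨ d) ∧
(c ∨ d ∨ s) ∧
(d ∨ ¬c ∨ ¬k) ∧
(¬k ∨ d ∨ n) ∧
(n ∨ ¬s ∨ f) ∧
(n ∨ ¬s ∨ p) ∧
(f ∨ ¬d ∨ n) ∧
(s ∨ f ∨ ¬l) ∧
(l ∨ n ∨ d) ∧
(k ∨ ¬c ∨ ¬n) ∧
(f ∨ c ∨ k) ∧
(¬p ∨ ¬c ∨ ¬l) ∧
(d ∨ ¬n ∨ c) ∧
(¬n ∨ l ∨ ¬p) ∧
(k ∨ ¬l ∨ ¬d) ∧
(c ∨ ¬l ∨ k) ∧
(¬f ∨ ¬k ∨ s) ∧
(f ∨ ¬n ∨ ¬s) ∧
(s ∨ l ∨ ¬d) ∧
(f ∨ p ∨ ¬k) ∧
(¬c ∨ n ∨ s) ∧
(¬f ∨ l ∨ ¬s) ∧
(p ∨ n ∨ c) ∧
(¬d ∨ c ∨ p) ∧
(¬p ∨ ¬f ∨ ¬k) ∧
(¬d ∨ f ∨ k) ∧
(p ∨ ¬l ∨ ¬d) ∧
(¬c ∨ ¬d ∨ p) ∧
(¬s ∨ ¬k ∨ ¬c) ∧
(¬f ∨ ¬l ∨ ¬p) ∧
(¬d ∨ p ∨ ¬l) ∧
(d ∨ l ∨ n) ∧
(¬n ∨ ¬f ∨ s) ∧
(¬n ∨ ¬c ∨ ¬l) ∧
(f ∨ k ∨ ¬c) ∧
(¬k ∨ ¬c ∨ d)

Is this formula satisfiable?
No

No, the formula is not satisfiable.

No assignment of truth values to the variables can make all 48 clauses true simultaneously.

The formula is UNSAT (unsatisfiable).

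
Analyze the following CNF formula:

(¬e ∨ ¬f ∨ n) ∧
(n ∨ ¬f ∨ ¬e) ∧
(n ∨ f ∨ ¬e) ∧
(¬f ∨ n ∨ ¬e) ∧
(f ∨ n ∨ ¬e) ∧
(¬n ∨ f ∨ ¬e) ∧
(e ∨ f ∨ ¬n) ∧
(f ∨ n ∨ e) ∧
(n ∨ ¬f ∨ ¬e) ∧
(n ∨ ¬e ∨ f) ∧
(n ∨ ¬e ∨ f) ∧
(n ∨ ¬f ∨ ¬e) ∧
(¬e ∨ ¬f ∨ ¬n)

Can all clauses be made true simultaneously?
Yes

Yes, the formula is satisfiable.

One satisfying assignment is: e=False, n=False, f=True

Verification: With this assignment, all 13 clauses evaluate to true.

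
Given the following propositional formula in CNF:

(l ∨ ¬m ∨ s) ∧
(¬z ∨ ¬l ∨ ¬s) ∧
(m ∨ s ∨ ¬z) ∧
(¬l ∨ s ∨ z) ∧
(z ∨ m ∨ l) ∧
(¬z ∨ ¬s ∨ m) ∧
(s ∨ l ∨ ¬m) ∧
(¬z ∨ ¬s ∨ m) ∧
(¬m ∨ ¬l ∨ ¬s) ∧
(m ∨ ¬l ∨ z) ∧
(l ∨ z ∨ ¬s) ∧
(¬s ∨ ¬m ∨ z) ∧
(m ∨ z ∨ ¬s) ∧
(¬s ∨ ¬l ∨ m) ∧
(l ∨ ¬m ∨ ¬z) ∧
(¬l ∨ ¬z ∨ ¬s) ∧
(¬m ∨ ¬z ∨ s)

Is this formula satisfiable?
No

No, the formula is not satisfiable.

No assignment of truth values to the variables can make all 17 clauses true simultaneously.

The formula is UNSAT (unsatisfiable).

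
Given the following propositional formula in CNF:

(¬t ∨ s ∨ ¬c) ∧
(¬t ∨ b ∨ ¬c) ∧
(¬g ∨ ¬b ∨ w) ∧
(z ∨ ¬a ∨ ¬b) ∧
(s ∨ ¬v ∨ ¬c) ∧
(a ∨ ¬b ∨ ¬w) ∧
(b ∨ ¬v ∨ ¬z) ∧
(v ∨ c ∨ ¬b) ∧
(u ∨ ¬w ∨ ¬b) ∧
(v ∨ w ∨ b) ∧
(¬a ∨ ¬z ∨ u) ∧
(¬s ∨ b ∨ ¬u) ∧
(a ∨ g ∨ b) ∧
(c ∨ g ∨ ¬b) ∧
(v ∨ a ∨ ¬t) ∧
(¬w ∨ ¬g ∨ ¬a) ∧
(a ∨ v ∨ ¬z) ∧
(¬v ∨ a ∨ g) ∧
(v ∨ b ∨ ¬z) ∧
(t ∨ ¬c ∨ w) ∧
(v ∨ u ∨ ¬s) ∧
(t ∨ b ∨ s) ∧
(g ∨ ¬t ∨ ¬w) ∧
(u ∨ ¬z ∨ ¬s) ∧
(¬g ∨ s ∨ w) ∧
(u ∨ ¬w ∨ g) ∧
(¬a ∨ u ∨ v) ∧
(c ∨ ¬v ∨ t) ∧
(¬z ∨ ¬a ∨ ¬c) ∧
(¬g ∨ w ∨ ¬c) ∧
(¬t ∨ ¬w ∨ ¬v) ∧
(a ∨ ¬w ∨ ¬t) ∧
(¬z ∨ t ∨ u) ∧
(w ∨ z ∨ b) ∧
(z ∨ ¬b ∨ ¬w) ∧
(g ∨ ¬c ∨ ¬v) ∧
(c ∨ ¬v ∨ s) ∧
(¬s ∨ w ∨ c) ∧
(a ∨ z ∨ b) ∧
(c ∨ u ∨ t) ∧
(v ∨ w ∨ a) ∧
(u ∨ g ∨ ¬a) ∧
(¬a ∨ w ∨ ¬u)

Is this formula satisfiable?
No

No, the formula is not satisfiable.

No assignment of truth values to the variables can make all 43 clauses true simultaneously.

The formula is UNSAT (unsatisfiable).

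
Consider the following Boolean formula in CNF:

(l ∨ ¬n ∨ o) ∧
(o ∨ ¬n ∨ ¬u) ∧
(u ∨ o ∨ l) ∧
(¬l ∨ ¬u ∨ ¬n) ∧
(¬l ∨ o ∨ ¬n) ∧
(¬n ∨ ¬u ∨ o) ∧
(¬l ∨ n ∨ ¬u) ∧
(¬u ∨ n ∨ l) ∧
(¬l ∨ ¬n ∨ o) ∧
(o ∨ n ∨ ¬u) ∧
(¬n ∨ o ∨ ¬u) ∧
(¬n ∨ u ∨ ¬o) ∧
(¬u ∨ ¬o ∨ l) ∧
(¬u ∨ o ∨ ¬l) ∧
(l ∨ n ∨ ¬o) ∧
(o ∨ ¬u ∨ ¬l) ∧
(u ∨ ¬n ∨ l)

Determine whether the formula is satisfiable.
Yes

Yes, the formula is satisfiable.

One satisfying assignment is: o=False, l=True, u=False, n=False

Verification: With this assignment, all 17 clauses evaluate to true.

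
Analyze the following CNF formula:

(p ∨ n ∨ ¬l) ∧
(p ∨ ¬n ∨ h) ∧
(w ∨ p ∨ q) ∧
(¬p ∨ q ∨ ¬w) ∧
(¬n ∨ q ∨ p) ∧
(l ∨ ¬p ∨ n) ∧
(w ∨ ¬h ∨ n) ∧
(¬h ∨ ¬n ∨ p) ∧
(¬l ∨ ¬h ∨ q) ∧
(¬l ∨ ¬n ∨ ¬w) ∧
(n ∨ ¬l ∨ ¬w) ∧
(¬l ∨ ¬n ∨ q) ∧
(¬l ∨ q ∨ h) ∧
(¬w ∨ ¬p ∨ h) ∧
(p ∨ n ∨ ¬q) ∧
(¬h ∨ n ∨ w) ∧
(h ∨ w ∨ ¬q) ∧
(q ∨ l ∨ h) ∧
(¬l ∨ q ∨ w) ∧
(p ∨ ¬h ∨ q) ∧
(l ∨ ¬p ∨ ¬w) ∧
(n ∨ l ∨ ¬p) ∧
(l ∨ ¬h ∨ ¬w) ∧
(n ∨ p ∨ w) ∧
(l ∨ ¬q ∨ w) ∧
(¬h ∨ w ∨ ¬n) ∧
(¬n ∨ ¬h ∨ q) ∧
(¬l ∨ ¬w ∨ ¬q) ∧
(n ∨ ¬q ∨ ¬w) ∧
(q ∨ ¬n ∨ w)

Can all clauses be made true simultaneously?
No

No, the formula is not satisfiable.

No assignment of truth values to the variables can make all 30 clauses true simultaneously.

The formula is UNSAT (unsatisfiable).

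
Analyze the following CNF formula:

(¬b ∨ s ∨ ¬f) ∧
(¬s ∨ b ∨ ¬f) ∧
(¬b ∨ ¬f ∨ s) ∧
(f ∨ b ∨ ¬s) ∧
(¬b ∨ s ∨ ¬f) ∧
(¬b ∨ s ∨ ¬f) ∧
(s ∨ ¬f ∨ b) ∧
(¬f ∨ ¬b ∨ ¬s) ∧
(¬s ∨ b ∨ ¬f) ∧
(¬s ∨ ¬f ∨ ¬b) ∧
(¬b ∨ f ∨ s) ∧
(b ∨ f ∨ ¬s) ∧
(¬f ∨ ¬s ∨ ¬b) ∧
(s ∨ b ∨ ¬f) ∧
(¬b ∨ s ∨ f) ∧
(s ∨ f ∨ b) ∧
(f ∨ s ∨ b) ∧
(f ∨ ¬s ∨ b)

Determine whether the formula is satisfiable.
Yes

Yes, the formula is satisfiable.

One satisfying assignment is: b=True, s=True, f=False

Verification: With this assignment, all 18 clauses evaluate to true.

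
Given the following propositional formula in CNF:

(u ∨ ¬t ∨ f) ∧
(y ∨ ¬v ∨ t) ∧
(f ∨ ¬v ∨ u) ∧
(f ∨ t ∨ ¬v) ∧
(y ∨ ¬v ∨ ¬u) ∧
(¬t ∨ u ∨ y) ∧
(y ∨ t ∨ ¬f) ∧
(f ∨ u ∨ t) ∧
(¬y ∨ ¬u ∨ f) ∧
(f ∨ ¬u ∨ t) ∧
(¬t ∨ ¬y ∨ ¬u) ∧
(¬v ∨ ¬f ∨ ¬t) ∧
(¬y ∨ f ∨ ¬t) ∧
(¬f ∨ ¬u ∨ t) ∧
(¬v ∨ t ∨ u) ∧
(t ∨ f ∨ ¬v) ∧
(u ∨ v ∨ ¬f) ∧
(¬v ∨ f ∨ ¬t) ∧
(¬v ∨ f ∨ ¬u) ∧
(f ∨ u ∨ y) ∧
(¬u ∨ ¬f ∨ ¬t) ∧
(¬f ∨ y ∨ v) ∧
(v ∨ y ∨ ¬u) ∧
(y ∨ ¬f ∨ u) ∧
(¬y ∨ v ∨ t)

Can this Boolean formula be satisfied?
No

No, the formula is not satisfiable.

No assignment of truth values to the variables can make all 25 clauses true simultaneously.

The formula is UNSAT (unsatisfiable).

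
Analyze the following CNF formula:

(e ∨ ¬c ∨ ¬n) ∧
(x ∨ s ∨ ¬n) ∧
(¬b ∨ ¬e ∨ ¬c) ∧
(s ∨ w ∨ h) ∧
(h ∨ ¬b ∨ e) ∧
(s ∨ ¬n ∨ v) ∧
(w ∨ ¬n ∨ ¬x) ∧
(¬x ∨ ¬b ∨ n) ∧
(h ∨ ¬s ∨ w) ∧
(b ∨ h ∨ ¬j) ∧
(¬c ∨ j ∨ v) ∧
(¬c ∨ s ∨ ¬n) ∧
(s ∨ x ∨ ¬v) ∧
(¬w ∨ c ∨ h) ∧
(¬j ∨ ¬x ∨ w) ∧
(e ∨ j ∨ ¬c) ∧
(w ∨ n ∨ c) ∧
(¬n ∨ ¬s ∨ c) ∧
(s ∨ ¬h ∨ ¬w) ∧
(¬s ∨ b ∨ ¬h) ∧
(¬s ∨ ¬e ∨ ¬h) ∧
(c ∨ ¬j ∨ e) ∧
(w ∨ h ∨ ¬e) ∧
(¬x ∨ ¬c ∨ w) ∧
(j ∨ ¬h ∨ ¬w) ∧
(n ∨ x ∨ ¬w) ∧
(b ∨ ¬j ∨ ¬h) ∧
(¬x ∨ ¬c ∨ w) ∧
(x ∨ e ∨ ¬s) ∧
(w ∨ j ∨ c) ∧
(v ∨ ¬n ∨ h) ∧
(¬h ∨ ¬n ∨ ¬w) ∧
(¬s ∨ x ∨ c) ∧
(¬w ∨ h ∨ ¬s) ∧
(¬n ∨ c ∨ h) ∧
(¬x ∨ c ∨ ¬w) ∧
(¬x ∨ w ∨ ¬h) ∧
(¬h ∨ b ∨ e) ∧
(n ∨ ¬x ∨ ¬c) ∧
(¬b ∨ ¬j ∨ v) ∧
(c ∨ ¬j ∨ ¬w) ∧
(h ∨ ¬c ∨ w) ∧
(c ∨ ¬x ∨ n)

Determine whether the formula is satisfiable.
No

No, the formula is not satisfiable.

No assignment of truth values to the variables can make all 43 clauses true simultaneously.

The formula is UNSAT (unsatisfiable).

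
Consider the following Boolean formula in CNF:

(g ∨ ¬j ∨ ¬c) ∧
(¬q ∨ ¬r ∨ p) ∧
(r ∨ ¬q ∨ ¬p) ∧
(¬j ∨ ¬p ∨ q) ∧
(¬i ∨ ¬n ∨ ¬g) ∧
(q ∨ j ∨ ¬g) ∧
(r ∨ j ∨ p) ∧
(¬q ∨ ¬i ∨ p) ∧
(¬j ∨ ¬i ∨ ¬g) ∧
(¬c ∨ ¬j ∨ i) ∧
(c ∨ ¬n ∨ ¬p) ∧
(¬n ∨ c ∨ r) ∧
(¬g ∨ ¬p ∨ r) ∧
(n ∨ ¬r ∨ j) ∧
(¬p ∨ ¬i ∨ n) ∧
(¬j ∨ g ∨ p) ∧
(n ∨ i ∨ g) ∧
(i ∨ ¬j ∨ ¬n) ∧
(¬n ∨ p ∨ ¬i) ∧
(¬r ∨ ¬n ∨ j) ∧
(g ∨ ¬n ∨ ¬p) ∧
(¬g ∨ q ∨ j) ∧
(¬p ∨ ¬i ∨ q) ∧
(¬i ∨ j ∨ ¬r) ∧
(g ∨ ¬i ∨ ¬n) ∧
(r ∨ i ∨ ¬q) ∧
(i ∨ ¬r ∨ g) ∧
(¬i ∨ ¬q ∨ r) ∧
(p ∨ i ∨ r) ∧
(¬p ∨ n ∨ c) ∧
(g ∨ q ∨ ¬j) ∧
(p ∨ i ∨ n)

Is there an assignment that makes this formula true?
No

No, the formula is not satisfiable.

No assignment of truth values to the variables can make all 32 clauses true simultaneously.

The formula is UNSAT (unsatisfiable).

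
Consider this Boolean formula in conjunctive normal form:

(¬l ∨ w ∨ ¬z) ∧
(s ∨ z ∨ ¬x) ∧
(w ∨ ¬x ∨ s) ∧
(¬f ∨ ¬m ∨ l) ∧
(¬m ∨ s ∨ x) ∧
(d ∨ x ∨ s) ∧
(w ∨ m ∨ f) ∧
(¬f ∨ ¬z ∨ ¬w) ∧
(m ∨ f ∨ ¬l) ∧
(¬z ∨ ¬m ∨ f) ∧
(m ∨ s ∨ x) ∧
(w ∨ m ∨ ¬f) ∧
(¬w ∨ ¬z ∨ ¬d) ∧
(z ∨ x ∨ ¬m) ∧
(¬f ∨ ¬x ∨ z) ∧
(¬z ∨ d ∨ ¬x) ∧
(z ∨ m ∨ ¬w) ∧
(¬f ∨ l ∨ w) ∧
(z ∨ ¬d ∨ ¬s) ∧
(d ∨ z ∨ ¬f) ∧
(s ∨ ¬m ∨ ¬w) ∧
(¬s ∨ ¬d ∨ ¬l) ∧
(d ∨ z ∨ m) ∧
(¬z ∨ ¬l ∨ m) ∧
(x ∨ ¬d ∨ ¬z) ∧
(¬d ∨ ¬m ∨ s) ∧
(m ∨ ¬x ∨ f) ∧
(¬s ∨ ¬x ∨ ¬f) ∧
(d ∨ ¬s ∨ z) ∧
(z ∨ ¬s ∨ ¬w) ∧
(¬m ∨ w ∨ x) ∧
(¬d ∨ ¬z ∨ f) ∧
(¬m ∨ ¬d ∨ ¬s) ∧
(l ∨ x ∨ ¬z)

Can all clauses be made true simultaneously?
No

No, the formula is not satisfiable.

No assignment of truth values to the variables can make all 34 clauses true simultaneously.

The formula is UNSAT (unsatisfiable).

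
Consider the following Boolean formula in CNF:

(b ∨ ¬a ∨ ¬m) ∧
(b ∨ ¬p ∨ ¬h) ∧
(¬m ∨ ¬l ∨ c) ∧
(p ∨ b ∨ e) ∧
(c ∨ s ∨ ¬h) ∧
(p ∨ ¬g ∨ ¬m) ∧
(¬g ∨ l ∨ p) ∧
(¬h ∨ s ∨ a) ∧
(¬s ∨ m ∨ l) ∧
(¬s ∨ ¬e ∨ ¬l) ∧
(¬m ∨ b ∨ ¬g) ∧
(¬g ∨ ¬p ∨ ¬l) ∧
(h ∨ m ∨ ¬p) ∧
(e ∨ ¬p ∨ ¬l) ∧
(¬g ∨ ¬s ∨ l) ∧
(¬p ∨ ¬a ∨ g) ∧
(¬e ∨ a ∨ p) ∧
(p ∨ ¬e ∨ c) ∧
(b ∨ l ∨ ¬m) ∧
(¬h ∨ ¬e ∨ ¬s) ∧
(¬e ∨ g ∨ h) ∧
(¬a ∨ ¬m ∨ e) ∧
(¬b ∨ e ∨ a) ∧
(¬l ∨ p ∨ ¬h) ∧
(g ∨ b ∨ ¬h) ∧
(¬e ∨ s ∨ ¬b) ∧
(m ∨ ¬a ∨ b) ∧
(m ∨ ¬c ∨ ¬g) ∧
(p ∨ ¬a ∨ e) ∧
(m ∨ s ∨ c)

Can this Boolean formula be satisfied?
No

No, the formula is not satisfiable.

No assignment of truth values to the variables can make all 30 clauses true simultaneously.

The formula is UNSAT (unsatisfiable).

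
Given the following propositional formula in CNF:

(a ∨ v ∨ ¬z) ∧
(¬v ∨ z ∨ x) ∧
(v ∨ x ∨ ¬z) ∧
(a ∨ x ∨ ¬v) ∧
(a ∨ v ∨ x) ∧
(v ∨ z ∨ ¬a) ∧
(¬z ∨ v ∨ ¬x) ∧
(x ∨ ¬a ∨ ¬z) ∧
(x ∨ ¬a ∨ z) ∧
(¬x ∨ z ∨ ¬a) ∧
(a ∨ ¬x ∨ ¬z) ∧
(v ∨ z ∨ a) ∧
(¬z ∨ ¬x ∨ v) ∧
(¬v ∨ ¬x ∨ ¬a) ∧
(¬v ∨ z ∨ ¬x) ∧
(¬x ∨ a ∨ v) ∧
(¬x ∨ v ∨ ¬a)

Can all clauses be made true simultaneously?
No

No, the formula is not satisfiable.

No assignment of truth values to the variables can make all 17 clauses true simultaneously.

The formula is UNSAT (unsatisfiable).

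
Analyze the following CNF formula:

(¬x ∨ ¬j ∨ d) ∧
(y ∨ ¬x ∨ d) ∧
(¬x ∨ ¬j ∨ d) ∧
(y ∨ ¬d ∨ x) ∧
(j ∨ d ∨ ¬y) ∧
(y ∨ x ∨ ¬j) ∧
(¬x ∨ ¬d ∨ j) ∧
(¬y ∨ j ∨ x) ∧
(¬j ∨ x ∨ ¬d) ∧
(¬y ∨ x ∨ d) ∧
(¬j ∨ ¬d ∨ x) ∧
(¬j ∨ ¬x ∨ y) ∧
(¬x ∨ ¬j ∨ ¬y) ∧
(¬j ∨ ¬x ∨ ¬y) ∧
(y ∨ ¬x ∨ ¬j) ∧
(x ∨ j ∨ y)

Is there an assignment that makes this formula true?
No

No, the formula is not satisfiable.

No assignment of truth values to the variables can make all 16 clauses true simultaneously.

The formula is UNSAT (unsatisfiable).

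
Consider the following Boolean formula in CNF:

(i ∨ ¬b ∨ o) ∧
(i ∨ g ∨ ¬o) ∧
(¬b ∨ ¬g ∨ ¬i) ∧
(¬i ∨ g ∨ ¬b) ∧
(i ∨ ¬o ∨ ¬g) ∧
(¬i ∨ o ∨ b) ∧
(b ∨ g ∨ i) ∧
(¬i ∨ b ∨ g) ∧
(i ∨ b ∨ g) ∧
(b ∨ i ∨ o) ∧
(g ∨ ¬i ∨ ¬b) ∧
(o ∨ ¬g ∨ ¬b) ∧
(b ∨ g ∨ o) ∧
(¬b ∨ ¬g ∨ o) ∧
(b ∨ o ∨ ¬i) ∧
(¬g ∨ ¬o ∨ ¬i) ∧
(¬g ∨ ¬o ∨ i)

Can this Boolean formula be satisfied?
No

No, the formula is not satisfiable.

No assignment of truth values to the variables can make all 17 clauses true simultaneously.

The formula is UNSAT (unsatisfiable).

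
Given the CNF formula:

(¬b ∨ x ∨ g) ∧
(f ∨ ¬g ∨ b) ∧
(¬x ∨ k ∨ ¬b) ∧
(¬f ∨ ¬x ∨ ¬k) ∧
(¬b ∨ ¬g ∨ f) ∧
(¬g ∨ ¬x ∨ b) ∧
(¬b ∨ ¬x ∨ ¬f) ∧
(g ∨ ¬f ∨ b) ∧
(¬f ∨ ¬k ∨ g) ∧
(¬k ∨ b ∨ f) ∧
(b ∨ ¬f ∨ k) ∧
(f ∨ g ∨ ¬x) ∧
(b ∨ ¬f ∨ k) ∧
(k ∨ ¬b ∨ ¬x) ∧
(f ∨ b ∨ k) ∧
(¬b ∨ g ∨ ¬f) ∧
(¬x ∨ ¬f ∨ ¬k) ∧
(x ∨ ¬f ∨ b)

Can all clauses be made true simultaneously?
Yes

Yes, the formula is satisfiable.

One satisfying assignment is: b=True, f=True, x=False, g=True, k=False

Verification: With this assignment, all 18 clauses evaluate to true.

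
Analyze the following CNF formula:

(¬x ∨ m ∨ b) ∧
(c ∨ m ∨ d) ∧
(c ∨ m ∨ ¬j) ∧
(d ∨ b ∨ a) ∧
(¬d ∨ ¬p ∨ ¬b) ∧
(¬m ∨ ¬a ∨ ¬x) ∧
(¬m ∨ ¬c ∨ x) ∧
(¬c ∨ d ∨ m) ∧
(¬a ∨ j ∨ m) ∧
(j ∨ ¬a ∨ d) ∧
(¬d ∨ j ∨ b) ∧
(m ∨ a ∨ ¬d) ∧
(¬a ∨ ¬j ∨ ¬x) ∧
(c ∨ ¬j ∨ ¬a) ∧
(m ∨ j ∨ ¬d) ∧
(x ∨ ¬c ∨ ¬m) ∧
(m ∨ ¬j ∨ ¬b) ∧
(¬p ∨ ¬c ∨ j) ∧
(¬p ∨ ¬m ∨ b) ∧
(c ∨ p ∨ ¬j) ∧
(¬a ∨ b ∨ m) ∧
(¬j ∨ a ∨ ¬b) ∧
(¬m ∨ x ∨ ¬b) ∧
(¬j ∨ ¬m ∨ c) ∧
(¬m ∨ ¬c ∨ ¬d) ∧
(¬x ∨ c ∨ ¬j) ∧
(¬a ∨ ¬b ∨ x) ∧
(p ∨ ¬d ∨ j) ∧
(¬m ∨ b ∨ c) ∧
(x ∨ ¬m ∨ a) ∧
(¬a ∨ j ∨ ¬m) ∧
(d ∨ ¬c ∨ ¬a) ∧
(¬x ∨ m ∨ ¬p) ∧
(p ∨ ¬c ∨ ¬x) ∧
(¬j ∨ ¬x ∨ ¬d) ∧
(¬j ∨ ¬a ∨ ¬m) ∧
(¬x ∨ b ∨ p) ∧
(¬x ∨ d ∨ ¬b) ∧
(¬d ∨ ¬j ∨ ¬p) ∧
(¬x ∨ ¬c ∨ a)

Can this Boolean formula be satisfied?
No

No, the formula is not satisfiable.

No assignment of truth values to the variables can make all 40 clauses true simultaneously.

The formula is UNSAT (unsatisfiable).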